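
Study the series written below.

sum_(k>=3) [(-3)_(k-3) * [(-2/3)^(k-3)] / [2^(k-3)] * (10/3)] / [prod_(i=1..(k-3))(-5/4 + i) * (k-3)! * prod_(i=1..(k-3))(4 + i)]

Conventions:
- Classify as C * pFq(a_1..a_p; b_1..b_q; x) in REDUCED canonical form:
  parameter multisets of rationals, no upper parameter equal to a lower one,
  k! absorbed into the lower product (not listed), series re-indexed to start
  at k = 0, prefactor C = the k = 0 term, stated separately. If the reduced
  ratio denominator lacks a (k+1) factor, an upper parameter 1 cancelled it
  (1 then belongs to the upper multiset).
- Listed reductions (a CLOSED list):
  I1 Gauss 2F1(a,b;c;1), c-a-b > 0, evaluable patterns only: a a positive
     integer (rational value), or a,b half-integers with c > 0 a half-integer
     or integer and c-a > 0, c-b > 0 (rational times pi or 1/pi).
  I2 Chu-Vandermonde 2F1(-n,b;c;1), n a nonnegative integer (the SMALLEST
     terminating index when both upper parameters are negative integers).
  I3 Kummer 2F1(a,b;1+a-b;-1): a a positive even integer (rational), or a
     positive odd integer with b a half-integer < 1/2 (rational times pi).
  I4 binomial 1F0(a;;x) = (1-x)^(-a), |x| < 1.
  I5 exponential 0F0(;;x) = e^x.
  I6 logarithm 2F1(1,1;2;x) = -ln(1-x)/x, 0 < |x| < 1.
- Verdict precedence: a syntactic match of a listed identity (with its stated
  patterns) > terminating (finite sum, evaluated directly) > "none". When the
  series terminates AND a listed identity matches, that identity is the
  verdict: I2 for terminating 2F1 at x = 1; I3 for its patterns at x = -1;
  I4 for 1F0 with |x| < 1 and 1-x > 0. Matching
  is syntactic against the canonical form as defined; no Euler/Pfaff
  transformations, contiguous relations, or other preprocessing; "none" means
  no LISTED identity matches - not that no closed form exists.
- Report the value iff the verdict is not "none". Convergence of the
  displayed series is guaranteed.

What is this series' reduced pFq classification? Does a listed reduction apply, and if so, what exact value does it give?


This is 10/3 * 1F2(-3; -1/4, 5; -1/3) in reduced canonical form. Verdict: terminating - the sum ends at index 3 because -3 is a negative integer; exact evaluation follows. Its exact value is 16694/35721.

Key observation: t_0 = 10/3 here, and the two k-th powers (C = 10/3, x = -1/3) combine into one argument.
Term ratio: r(k) = (-1/3) * (k-3) / [(k-1/4) (k+5) (k+1)] - rational; roots negated = parameters, x = (-1/3), C = 10/3.


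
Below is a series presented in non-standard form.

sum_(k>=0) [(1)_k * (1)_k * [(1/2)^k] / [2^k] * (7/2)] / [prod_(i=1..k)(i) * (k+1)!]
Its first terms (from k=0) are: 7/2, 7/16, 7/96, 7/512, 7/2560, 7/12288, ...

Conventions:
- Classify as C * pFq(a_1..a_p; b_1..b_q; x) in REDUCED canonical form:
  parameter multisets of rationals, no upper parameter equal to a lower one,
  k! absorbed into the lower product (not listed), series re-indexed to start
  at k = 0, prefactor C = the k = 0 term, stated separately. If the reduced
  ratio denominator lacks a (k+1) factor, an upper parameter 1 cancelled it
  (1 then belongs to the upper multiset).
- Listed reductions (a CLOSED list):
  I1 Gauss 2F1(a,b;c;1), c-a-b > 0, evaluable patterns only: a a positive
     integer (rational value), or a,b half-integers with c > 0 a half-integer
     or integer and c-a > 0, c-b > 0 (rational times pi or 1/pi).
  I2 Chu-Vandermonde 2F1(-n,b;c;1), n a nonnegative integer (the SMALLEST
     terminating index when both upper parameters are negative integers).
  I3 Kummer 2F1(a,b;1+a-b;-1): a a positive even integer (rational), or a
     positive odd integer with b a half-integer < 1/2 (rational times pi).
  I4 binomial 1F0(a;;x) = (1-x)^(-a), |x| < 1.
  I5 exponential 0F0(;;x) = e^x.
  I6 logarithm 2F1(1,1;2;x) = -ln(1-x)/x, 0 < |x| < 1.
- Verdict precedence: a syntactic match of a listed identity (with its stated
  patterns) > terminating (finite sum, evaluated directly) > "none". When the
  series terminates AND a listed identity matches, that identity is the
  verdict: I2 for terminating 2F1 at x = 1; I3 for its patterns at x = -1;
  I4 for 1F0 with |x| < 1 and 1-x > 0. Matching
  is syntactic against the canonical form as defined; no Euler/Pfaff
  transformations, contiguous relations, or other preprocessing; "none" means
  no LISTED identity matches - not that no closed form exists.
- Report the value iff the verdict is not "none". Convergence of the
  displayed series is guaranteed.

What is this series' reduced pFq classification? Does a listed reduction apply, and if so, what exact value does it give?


Key step: x = (1/4) and the denominator's factorial ratio (C = 7/2) is a lower Pochhammer.
Consecutive-term ratio: r(k) = (1/4) * (k+1) (k+1) / [(k+2) (k+1)] - rational in k, leading ratio (1/4); with t_0 = 7/2, classification follows.

With C = 7/2: the canonical form is 2F1(1, 1; 2; 1/4). Verdict (x = 1/4): the I6 logarithm reduction applies (the logarithm: parameters (1,1;2), x = 1/4). Value: (-14) * ln(3/4).


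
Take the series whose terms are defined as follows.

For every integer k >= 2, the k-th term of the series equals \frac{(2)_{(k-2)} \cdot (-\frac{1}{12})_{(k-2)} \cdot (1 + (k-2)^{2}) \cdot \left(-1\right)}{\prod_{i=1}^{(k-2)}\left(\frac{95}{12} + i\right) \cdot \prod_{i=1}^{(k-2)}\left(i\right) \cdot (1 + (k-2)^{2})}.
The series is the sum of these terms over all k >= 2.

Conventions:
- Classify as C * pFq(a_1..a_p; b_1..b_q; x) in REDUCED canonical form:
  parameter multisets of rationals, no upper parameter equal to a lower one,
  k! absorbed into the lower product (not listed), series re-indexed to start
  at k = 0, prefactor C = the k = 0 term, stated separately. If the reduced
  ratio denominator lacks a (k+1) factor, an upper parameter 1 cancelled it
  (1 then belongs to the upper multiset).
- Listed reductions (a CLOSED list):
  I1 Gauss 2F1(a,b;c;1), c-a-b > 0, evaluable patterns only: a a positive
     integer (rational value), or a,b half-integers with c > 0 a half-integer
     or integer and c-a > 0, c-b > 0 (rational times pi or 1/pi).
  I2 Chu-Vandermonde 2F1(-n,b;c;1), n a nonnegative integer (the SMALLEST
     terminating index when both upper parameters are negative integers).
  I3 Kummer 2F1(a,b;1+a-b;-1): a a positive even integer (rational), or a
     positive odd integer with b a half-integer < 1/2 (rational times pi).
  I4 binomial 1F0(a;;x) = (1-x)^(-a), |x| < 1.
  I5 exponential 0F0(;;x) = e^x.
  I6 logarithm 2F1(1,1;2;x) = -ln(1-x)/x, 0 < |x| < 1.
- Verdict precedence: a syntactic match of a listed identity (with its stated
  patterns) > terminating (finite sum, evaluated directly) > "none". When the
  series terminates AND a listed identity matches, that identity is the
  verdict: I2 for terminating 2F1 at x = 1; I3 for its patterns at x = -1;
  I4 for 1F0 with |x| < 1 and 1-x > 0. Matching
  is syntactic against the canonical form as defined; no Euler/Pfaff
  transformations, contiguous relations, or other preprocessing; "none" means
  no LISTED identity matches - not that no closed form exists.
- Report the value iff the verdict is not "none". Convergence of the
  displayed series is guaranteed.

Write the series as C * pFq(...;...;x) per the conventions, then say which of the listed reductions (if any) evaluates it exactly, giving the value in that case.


Reduced: x = 1, 2F1, upper = {-\frac{1}{12}, 2}, lower = {\frac{107}{12}}, C = -1. Verdict: this is Gauss's theorem (I1) (x = 1: the Gamma ratio telescopes since c-a-b = 7 > 0 and a = 2 in Z>0). Sum: -\frac{7885}{8064}.

Key step: x = 1 and the lower running product (prefactor -1) is a rising factorial.
Step ratio: r(k) = 1 * (k-\frac{1}{12}) (k+2) / [(k+\frac{107}{12}) (k+1)] - rational in k, leading ratio 1; with t_0 = -1, classification follows.


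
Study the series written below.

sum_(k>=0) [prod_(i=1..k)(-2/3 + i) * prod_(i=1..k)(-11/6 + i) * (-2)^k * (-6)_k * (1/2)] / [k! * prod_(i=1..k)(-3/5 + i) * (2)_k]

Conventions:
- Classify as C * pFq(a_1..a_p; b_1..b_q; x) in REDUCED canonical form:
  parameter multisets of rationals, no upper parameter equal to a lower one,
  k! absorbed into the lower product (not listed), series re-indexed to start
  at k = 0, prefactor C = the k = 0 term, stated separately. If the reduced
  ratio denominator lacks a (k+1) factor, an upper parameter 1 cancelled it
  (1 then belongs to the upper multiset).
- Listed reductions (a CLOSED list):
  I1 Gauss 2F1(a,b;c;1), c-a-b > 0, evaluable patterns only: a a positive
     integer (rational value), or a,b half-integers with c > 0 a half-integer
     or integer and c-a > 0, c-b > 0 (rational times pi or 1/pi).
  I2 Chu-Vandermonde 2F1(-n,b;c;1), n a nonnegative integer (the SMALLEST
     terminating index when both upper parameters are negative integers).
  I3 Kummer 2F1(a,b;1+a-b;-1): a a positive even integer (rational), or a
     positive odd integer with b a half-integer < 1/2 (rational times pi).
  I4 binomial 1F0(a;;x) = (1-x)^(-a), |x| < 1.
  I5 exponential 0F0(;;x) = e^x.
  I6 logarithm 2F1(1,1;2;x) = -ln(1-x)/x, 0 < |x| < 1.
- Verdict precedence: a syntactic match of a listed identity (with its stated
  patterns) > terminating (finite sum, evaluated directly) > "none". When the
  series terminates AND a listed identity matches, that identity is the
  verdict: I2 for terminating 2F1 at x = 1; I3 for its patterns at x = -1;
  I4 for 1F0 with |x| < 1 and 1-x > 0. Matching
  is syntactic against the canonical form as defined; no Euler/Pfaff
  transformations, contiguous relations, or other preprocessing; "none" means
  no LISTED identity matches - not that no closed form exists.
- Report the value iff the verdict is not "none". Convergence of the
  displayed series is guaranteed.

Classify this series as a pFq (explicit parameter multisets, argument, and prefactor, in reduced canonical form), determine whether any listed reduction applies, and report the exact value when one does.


With C = 1/2: the canonical form is 3F2(-6, -5/6, 1/3; 2/5, 2; -2). Verdict: terminating - upper parameter -6 makes this a finite sum (last index 6), evaluated exactly. Sum: -47855591397409/16228269443232.

Structural cue: with t_0 = 1/2, the lower running product (prefactor 1/2) is a rising factorial.
Step ratio: r(k) = (-2) * (k-6) (k-5/6) (k+1/3) / [(k+2/5) (k+2) (k+1)] - poly over poly, x = (-2) from leading terms; C = 1/2 at k = 0.


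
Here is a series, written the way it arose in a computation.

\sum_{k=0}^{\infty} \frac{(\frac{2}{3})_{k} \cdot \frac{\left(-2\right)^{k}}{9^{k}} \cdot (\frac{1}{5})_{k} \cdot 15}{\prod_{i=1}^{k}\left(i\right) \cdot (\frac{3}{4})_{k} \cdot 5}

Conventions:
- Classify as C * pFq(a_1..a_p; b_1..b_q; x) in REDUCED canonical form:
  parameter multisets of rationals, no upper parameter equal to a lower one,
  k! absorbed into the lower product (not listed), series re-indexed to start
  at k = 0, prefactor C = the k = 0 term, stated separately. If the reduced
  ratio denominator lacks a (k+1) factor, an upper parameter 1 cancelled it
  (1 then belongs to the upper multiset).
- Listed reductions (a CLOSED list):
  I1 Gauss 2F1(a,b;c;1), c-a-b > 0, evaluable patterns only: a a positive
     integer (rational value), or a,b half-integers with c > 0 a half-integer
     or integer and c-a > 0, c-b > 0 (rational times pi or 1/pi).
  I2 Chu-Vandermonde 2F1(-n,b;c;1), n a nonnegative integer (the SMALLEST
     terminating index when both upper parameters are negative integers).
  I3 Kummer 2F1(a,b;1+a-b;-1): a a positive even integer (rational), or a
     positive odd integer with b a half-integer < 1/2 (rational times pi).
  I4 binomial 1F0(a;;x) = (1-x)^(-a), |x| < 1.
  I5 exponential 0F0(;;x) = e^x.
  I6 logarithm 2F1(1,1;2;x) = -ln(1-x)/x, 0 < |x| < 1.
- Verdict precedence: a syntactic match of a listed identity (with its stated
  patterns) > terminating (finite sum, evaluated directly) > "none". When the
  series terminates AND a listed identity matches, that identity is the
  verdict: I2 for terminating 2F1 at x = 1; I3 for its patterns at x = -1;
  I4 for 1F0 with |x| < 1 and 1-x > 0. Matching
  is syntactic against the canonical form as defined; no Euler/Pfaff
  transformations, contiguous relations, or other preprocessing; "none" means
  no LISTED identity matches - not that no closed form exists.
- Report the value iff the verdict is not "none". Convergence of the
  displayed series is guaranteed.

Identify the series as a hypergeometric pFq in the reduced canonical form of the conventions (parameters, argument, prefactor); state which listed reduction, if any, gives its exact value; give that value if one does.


Prefactor 3, argument -\frac{2}{9}: 2F1 with upper {\frac{1}{5}, \frac{2}{3}} over lower {\frac{3}{4}}. Verdict: none. A 2F1 with upper {\frac{1}{5}, \frac{2}{3}} fits none of I1-I6 at x = -\frac{2}{9}; the sum runs forever.

Key observation: x = -\frac{2}{9} and the product of the first k integers (prefactor 3) is k!.
Term ratio: r(k) = -\frac{2}{9} * (k+\frac{1}{5}) (k+\frac{2}{3}) / [(k+\frac{3}{4}) (k+1)] - rational in k. x = -\frac{2}{9}; t_0 = 3; negate the roots.


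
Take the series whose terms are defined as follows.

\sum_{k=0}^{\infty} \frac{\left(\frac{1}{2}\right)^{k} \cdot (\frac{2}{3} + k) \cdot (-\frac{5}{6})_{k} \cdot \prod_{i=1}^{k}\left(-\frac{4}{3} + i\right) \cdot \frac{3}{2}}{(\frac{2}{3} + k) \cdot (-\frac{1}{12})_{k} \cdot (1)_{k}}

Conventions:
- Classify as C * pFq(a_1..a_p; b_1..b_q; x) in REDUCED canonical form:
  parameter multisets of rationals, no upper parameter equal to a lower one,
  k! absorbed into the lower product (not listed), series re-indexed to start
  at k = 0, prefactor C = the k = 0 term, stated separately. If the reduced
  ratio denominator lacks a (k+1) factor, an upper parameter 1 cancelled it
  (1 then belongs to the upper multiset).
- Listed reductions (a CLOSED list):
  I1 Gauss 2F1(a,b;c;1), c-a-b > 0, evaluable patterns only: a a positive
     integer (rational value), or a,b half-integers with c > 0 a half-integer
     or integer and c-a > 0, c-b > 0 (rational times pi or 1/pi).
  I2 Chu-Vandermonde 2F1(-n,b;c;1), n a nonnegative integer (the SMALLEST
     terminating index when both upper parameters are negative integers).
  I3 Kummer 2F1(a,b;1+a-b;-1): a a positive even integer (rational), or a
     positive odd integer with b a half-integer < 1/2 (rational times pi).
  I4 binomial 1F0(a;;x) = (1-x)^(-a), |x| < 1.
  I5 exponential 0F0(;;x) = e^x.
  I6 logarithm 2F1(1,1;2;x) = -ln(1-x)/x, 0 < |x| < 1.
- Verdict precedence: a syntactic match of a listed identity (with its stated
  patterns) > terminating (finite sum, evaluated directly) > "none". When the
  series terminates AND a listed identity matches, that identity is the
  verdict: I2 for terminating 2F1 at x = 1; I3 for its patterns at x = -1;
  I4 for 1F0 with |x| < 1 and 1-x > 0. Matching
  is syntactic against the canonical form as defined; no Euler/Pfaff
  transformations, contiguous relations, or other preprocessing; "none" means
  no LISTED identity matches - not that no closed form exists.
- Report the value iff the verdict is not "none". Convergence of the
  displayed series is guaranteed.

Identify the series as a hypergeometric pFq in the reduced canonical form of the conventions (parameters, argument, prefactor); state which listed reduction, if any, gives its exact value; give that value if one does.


Canonical form: C = \frac{3}{2} times 2F1 with upper {-\frac{5}{6}, -\frac{1}{3}}, lower {-\frac{1}{12}}, x = \frac{1}{2}. Verdict: none - this 2F1 at x = \frac{1}{2} matches no listed pattern, and upper {-\frac{5}{6}, -\frac{1}{3}} holds no stopper.

Structural cue: x = \frac{1}{2} and k + 2/3 divides numerator and denominator alike; C = 3/2, x = 1/2 after cancelling.
Term ratio: r(k) = \frac{1}{2} * (k-\frac{5}{6}) (k-\frac{1}{3}) / [(k-\frac{1}{12}) (k+1)] - rational in k. x = \frac{1}{2}; t_0 = \frac{3}{2}; negate the roots.


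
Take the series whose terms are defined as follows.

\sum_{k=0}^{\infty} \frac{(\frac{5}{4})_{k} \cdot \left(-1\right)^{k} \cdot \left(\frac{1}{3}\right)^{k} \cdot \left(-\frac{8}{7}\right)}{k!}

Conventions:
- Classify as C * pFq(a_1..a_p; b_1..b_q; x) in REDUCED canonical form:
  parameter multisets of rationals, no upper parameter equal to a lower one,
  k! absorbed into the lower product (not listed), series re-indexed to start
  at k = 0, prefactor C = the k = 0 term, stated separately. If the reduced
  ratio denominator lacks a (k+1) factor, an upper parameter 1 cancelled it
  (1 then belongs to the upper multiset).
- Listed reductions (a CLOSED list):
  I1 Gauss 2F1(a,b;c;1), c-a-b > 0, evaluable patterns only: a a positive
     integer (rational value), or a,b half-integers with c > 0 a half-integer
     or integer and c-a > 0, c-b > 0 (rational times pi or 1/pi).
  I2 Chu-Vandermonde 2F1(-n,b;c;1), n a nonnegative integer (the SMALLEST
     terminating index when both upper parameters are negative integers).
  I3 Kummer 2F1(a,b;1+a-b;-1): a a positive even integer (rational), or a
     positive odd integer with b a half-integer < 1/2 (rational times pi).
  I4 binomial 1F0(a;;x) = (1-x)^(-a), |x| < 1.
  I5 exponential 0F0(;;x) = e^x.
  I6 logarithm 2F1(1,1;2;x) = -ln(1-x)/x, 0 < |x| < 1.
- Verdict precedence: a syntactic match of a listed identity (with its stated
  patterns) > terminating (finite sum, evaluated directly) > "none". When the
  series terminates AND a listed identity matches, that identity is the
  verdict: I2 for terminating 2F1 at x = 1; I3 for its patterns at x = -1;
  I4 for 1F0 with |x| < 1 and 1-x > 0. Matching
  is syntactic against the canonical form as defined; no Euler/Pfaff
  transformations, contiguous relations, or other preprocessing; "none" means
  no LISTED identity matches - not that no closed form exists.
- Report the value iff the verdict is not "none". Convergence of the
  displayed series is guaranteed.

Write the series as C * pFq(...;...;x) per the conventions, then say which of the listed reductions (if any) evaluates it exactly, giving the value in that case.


Structural cue: t_0 = -\frac{8}{7} here, and the (-1)^k factor (C = -8/7) folds into the argument's sign.
Consecutive-term ratio: r(k) = -\frac{1}{3} * (k+\frac{5}{4}) / [(k+1)] - rational in k, leading ratio -\frac{1}{3}; with t_0 = -\frac{8}{7}, classification follows.

x = -\frac{1}{3} here; the reduced form reads 1F0, upper {\frac{5}{4}}, lower {-}, C = -\frac{8}{7}. Verdict: the I4 binomial reduction applies (the 1F0 binomial series: exponent -5/4, x = -\frac{1}{3}). Its exact value is \left(-\frac{8}{7}\right) \cdot \left(\frac{4}{3}\right)^{-\frac{5}{4}}.


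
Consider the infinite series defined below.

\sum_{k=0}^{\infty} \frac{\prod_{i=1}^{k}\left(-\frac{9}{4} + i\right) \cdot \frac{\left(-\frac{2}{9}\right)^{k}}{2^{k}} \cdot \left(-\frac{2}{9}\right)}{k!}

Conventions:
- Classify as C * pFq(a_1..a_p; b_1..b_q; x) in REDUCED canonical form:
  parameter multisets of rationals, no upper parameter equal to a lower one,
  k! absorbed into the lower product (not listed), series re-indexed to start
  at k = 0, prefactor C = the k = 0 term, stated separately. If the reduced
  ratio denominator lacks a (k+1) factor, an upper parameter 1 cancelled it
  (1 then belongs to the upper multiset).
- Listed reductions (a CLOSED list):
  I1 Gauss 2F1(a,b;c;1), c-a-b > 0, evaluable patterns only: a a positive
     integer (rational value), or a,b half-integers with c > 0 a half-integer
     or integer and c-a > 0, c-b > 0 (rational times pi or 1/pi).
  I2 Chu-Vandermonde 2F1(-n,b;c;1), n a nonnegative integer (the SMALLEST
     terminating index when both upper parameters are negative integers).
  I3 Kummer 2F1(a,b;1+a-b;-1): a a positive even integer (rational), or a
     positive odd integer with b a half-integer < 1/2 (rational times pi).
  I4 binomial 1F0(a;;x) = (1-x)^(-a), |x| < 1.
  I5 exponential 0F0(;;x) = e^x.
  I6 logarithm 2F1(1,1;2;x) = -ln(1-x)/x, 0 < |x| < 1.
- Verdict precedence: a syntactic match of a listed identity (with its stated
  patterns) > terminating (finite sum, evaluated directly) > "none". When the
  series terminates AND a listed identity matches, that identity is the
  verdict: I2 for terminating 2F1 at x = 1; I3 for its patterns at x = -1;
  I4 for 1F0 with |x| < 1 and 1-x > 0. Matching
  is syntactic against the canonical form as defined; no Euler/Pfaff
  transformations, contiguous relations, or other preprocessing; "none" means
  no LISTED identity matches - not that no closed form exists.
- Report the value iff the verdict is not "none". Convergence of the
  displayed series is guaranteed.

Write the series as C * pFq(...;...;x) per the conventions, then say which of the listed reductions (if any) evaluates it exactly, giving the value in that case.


With C = -\frac{2}{9}: the canonical form is 1F0(-\frac{5}{4}; -; -\frac{1}{9}). Verdict: the I4 binomial reduction fires (the 1F0 binomial series: exponent 5/4, x = -\frac{1}{9}). Exact value: \left(-\frac{2}{9}\right) \cdot \left(\frac{10}{9}\right)^{\frac{5}{4}}.

Key observation: from the first term -\frac{2}{9}: the two k-th powers (C = -2/9, x = -1/9) combine into one argument.
Term ratio: r(k) = -\frac{1}{9} * (k-\frac{5}{4}) / [(k+1)] - rational in k. x = -\frac{1}{9}; t_0 = -\frac{2}{9}; negate the roots.


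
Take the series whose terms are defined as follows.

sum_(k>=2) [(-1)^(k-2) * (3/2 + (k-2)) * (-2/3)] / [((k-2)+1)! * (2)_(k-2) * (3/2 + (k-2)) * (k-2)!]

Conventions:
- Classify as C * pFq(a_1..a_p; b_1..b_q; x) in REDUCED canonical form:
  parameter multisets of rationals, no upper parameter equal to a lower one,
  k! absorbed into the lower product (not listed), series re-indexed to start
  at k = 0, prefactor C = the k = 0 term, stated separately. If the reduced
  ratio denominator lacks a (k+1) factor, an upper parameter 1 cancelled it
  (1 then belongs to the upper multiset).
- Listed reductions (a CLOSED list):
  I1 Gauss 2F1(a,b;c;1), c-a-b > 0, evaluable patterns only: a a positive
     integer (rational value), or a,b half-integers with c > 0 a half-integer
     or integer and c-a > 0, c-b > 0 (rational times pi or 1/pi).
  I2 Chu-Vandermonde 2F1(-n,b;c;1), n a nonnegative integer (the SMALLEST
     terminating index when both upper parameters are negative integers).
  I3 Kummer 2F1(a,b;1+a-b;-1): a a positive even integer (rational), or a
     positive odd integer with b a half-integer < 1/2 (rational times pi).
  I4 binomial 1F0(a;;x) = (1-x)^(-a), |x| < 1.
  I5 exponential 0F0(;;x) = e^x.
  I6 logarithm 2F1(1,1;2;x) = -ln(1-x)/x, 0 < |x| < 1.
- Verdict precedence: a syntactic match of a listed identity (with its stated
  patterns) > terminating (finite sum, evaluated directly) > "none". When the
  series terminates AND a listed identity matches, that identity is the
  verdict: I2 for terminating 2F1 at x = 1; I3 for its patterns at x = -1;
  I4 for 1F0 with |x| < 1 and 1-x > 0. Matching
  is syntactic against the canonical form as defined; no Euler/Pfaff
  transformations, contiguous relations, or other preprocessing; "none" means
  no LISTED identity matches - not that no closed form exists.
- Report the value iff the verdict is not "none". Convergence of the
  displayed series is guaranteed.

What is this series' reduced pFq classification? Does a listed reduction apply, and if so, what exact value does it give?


The series (x = -1) is 0F2: upper {-}, lower {2, 2}, prefactor -2/3. Verdict: none. A 0F2 with upper {-} fits none of I1-I6 at x = -1; the sum runs forever.

Structural cue: x = (-1) and the denominator's factorial ratio (C = -2/3) is a lower Pochhammer.
Consecutive-term ratio: r(k) = (-1) * 1 / [(k+2) (k+2) (k+1)] - rational in k, leading ratio (-1); with t_0 = -2/3, classification follows.


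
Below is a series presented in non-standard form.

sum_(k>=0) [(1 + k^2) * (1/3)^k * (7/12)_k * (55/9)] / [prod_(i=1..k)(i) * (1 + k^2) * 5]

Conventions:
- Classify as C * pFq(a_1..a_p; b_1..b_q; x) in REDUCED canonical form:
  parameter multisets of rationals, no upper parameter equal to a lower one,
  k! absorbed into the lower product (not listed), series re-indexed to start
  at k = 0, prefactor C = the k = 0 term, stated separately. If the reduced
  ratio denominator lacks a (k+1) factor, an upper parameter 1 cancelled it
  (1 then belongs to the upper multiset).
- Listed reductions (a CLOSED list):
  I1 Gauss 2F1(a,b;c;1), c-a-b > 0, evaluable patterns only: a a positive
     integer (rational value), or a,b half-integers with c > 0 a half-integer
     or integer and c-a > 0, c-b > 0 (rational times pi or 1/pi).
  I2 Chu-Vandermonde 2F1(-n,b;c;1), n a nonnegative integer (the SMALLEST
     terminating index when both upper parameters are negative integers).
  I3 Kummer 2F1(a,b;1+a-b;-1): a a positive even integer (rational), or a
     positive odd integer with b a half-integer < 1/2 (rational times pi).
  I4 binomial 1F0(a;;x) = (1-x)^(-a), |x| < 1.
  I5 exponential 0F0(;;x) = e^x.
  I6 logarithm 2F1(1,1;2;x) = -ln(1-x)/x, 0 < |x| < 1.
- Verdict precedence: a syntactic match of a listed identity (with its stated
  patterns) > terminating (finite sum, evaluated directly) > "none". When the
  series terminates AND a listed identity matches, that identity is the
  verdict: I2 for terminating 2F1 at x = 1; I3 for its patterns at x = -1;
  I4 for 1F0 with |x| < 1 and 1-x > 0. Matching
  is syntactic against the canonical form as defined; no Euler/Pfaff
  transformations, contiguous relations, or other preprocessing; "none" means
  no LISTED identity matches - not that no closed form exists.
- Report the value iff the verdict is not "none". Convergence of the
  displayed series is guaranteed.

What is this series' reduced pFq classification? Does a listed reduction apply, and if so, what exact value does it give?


Reduced: x = 1/3, 1F0, upper = {7/12}, lower = {-}, C = 11/9. Verdict at x = 1/3: the I4 binomial reduction matches (the 1F0 binomial series: exponent -7/12, x = 1/3). Hence: (11/9) * (2/3)^(-7/12).

Structural cue: t_0 being 11/9, k^2 + 1 divides numerator and denominator alike; prefactor 11/9 after cancelling.
Ratio: r(k) = (1/3) * (k+7/12) / [(k+1)] - poly over poly, x = (1/3) from leading terms; C = 11/9 at k = 0.


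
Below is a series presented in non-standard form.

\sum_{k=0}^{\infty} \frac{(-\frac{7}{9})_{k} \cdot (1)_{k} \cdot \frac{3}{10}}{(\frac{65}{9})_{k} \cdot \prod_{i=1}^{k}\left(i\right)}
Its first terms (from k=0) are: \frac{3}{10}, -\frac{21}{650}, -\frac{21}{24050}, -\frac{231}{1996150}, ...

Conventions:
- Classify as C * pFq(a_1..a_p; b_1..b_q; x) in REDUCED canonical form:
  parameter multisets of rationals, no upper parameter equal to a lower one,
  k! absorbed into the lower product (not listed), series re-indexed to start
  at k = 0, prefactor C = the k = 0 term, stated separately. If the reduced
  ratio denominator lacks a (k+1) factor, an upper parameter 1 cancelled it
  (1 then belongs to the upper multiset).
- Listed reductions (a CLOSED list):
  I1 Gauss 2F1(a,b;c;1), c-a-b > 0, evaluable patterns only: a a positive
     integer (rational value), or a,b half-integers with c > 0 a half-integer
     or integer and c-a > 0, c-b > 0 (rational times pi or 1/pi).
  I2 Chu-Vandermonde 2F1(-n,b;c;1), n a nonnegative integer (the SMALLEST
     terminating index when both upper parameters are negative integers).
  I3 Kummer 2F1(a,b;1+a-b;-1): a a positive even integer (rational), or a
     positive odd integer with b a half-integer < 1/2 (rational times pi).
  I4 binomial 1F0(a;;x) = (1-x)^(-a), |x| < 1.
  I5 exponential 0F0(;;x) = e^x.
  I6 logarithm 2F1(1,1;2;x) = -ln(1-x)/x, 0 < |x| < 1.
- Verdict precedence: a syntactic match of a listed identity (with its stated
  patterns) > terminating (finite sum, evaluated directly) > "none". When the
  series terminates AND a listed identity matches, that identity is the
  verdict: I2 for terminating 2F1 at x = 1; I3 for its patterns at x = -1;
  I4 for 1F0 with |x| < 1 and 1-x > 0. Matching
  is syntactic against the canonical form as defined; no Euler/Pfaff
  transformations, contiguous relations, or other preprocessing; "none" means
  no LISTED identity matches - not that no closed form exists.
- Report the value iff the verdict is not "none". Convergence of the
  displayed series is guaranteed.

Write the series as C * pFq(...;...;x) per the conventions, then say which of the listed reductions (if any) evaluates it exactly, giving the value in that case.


Classification (C = \frac{3}{10}): 2F1 with upper {-\frac{7}{9}, 1}, lower {\frac{65}{9}}, argument x = 1. Verdict: this is Gauss (I1, integer-parameter pattern) (x = 1: the Gamma ratio telescopes since c-a-b = 7 > 0 and a = 1 in Z>0). Value: \frac{4}{15}.

Key step: t_0 = \frac{3}{10} here, and the product of the first k integers (prefactor 3/10) is k!.
Term ratio: r(k) = 1 * (k-\frac{7}{9}) (k+1) / [(k+\frac{65}{9}) (k+1)] - rational; roots negated = parameters, x = 1, C = \frac{3}{10}.


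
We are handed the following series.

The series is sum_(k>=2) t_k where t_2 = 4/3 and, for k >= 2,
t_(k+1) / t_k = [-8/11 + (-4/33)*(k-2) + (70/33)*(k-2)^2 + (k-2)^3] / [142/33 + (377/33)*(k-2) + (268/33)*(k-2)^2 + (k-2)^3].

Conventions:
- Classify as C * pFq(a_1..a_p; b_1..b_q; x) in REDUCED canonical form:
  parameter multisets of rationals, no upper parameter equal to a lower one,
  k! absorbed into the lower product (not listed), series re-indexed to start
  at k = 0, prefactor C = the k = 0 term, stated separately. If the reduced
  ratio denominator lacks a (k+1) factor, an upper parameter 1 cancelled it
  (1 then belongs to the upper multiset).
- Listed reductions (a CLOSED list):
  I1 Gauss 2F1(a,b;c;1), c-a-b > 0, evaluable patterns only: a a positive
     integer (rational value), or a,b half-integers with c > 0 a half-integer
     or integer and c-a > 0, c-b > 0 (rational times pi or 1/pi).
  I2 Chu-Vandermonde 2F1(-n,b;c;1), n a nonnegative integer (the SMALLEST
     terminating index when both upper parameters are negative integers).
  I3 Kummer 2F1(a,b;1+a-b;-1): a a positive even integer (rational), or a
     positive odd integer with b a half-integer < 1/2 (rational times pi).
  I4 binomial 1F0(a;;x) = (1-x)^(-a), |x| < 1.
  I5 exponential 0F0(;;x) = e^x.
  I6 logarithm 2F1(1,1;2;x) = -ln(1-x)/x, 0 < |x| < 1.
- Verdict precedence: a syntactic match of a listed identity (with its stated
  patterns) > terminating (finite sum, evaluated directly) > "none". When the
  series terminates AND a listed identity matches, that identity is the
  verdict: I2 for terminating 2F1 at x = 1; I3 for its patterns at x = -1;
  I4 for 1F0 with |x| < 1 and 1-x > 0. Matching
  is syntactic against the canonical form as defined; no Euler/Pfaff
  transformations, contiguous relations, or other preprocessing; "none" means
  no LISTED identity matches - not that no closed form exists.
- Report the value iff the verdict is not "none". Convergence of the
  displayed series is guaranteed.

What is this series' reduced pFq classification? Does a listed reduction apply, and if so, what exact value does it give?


Prefactor 4/3, argument 1: 2F1 with upper {-6/11, 2} over lower {71/11}. Verdict: the Gauss summation I1 matches (x = 1: the Gamma ratio telescopes since c-a-b = 5 > 0 and a = 2 in Z>0). Exact value: 392/363.

The tell: from the first term 4/3: roots of the ratio polynomials (C = 4/3) are the negated parameters.
Consecutive-term ratio: r(k) = 1 * (k-6/11) (k+2) / [(k+71/11) (k+1)] - rational; roots negated = parameters, x = 1, C = 4/3.


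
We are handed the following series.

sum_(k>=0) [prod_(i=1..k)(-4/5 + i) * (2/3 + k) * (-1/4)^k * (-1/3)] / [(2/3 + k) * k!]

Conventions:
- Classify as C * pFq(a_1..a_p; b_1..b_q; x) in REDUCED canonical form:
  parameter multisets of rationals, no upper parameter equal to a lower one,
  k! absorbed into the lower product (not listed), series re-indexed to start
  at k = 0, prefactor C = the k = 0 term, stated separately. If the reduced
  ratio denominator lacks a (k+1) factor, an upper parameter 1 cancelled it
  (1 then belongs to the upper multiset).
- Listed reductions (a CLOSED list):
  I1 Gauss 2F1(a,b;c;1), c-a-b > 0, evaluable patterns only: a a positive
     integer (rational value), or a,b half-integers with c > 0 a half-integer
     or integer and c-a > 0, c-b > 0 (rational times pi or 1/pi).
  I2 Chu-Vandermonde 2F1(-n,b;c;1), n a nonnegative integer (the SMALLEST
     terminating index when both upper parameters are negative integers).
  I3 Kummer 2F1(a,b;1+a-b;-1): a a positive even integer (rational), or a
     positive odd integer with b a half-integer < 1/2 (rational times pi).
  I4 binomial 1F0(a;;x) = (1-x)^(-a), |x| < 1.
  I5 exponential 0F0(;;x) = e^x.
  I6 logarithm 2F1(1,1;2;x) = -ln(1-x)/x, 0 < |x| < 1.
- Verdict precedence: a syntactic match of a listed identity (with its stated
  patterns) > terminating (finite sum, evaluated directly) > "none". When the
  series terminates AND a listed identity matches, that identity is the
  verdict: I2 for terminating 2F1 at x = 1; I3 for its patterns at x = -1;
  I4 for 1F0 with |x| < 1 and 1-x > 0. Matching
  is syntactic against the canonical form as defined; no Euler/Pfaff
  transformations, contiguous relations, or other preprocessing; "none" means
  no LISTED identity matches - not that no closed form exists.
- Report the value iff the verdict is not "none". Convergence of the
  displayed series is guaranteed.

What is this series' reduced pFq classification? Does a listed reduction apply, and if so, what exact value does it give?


The series (x = -1/4) is 1F0: upper {1/5}, lower {-}, prefactor -1/3. Verdict at x = -1/4: the I4 binomial reduction matches (the 1F0 binomial series: exponent -1/5, x = -1/4). Hence: (-1/3) * (5/4)^(-1/5).

First insight: from the first term -1/3: the running product (prefactor -1/3) telescopes to a rising factorial.
Term ratio: r(k) = (-1/4) * (k+1/5) / [(k+1)] - rational; roots negated = parameters, x = (-1/4), C = -1/3.


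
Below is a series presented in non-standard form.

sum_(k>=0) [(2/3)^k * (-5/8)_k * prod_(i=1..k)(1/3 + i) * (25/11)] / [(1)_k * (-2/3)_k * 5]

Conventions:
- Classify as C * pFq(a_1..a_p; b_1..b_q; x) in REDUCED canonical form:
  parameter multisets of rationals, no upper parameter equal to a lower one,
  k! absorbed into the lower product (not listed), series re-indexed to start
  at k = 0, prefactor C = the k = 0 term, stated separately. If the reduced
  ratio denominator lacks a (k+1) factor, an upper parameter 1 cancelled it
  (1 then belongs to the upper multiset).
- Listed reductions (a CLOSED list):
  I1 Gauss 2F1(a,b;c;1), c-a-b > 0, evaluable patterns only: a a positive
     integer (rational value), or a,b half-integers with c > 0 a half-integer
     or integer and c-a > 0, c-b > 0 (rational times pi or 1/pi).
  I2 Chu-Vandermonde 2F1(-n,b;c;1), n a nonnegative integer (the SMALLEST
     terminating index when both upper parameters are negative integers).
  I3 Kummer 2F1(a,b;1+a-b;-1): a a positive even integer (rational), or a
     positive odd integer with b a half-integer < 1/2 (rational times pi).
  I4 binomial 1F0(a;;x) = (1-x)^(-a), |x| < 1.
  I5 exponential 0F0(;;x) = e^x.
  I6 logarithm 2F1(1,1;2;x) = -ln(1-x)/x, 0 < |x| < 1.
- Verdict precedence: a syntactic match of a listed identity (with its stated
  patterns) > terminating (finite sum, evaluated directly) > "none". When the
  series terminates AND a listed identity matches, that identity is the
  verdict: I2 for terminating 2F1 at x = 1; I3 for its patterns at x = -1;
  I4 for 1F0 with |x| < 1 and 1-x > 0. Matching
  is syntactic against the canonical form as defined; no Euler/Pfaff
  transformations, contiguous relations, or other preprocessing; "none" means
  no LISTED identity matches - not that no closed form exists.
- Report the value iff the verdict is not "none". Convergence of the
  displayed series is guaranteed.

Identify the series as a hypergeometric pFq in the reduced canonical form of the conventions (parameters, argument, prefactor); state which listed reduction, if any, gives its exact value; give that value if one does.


Prefactor 5/11, argument 2/3: 2F1 with upper {-5/8, 4/3} over lower {-2/3}. Verdict: none. No listed pattern accepts 2F1(-5/8, 4/3; -2/3; 2/3).

Key step: t_0 being 5/11, the running product (prefactor 5/11) telescopes to a rising factorial.
Ratio: r(k) = (2/3) * (k-5/8) (k+4/3) / [(k-2/3) (k+1)] - rational in k, leading ratio (2/3); with t_0 = 5/11, classification follows.


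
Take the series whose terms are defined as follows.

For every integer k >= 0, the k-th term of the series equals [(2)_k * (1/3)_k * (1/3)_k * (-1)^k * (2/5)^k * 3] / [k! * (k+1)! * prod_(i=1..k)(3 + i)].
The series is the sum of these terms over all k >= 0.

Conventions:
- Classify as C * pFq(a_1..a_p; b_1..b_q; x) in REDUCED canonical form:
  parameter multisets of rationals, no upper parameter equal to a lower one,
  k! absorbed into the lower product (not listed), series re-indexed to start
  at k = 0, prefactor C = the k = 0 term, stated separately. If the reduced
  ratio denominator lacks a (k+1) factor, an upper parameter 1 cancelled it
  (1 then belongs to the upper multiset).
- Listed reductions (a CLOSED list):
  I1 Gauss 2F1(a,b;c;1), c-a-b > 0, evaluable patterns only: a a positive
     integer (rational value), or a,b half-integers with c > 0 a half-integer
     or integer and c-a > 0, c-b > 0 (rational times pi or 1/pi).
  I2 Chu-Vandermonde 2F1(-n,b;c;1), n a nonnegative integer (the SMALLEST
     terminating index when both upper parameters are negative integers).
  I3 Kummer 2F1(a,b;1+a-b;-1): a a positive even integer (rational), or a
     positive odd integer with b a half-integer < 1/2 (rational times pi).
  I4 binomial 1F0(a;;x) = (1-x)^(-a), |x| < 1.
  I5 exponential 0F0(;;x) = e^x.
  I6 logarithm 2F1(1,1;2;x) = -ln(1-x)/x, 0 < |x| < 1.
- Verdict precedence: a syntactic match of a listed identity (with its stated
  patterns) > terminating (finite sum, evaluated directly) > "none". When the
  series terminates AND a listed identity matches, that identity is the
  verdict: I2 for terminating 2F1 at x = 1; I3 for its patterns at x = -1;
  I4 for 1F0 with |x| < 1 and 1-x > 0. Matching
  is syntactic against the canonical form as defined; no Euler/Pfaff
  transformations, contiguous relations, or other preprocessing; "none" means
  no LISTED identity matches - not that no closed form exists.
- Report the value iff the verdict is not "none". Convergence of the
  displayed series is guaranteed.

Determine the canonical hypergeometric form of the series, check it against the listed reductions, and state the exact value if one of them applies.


Prefactor 3, argument -2/5: 2F1 with upper {1/3, 1/3} over lower {4}. Verdict: none - at argument -2/5 the multisets {1/3, 1/3} ; {4} match no listed identity.

Key observation: t_0 being 3, the parameter 2 appears in both the upper and lower lists and cancels.
Term ratio: r(k) = (-2/5) * (k+1/3) (k+1/3) / [(k+4) (k+1)] - rational in k. x = (-2/5); t_0 = 3; negate the roots.


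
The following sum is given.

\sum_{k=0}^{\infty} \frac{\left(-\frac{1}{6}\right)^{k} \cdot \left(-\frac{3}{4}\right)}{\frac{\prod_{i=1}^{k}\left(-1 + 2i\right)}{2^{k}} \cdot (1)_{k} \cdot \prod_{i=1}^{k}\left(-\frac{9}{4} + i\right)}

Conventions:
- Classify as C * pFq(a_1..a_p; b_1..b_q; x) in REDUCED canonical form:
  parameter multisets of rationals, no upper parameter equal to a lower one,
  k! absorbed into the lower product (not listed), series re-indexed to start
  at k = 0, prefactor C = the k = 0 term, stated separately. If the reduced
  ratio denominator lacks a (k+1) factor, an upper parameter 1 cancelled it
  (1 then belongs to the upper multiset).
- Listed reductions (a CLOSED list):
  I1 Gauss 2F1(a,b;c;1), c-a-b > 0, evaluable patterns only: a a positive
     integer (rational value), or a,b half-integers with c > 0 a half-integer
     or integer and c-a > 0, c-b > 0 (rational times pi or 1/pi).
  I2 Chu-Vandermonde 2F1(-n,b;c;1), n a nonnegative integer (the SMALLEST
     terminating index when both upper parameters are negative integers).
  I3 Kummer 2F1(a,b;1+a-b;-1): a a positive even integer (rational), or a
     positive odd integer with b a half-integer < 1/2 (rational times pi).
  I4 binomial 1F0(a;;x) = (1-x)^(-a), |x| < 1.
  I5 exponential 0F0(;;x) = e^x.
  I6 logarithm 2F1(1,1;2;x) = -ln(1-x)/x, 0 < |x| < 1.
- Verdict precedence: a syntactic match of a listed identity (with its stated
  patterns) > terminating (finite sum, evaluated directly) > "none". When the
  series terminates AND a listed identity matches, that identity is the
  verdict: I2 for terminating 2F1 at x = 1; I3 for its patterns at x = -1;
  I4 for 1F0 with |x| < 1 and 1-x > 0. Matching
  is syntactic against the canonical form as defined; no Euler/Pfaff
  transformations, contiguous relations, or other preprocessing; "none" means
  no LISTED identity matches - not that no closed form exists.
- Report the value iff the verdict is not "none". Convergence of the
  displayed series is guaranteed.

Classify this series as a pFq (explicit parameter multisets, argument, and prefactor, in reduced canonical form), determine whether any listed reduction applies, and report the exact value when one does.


x = -\frac{1}{6} here; the reduced form reads 0F2, upper {-}, lower {-\frac{5}{4}, \frac{1}{2}}, C = -\frac{3}{4}. Verdict: no listed reduction: x = -\frac{1}{6} and upper {-} fail every I1-I6 pattern.

Key step: from the first term -\frac{3}{4}: the lower odd product (C = -3/4) is 2^k (1/2)_k.
Ratio: r(k) = -\frac{1}{6} * 1 / [(k-\frac{5}{4}) (k+\frac{1}{2}) (k+1)] - rational in k. x = -\frac{1}{6}; t_0 = -\frac{3}{4}; negate the roots.
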